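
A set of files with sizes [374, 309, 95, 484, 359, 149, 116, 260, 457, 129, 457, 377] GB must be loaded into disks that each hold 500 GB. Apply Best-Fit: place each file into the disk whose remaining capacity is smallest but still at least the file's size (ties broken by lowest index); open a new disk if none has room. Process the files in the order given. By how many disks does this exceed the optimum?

Best-Fit: [374,95] [309,149] [484] [359,116] [260,129] [457] [457] [377] → 8 disks.
Total size 3566 GB; any packing needs at least ⌈3566/500⌉ = 8 disks.
So 8 is already optimal.

0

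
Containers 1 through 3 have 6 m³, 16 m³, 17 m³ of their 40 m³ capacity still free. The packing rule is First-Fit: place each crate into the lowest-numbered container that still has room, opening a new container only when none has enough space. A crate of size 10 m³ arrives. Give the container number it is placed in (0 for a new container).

Containers with room: container 2 (16 m³), container 3 (17 m³).
The first with room is container 2.

2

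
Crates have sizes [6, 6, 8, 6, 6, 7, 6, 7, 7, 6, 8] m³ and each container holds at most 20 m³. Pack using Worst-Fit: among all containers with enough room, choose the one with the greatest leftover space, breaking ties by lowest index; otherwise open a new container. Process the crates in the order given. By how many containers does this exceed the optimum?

0

Worst-Fit: [6,6,8] [6,6,7] [6,7,7] [6,8] → 4 containers.
Total size 73 m³; any packing needs at least ⌈73/20⌉ = 4 containers.
So 4 is already optimal.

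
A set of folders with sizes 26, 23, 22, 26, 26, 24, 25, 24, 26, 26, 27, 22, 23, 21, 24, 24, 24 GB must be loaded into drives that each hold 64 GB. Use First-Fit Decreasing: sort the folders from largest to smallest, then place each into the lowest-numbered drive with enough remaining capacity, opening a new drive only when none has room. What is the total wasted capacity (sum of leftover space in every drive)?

Sorted descending: 27, 26, 26, 26, 26, 26, 25, 24, 24, 24, 24, 24, 23, 23, 22, 22, 21.
27 GB → drive 1 (remaining 37 GB)
26 GB → drive 1 (remaining 11 GB)
26 GB → drive 2 (remaining 38 GB)
26 GB → drive 2 (remaining 12 GB)
26 GB → drive 3 (remaining 38 GB)
26 GB → drive 3 (remaining 12 GB)
25 GB → drive 4 (remaining 39 GB)
24 GB → drive 4 (remaining 15 GB)
24 GB → drive 5 (remaining 40 GB)
24 GB → drive 5 (remaining 16 GB)
24 GB → drive 6 (remaining 40 GB)
24 GB → drive 6 (remaining 16 GB)
23 GB → drive 7 (remaining 41 GB)
23 GB → drive 7 (remaining 18 GB)
22 GB → drive 8 (remaining 42 GB)
22 GB → drive 8 (remaining 20 GB)
21 GB → drive 9 (remaining 43 GB)
9 drives × 64 GB = 576 GB; used 413 GB; unused 163 GB.

163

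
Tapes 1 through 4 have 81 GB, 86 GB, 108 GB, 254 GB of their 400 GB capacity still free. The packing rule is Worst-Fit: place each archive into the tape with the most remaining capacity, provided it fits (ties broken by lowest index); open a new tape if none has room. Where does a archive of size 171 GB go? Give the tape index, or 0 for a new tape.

4

Tapes with room: tape 4 (254 GB).
Most room is tape 4 with 254 GB free.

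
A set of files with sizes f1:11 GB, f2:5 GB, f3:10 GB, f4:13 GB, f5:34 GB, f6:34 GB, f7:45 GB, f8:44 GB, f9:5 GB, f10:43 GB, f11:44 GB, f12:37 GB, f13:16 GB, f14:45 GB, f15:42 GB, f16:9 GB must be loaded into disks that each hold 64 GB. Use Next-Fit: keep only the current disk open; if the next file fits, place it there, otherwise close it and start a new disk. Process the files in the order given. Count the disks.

10

f1 (11 GB) → disk 1 (remaining 53 GB)
f2 (5 GB) → disk 1 (remaining 48 GB)
f3 (10 GB) → disk 1 (remaining 38 GB)
f4 (13 GB) → disk 1 (remaining 25 GB)
f5 (34 GB) → disk 2 (remaining 30 GB)
f6 (34 GB) → disk 3 (remaining 30 GB)
f7 (45 GB) → disk 4 (remaining 19 GB)
f8 (44 GB) → disk 5 (remaining 20 GB)
f9 (5 GB) → disk 5 (remaining 15 GB)
f10 (43 GB) → disk 6 (remaining 21 GB)
f11 (44 GB) → disk 7 (remaining 20 GB)
f12 (37 GB) → disk 8 (remaining 27 GB)
f13 (16 GB) → disk 8 (remaining 11 GB)
f14 (45 GB) → disk 9 (remaining 19 GB)
f15 (42 GB) → disk 10 (remaining 22 GB)
f16 (9 GB) → disk 10 (remaining 13 GB)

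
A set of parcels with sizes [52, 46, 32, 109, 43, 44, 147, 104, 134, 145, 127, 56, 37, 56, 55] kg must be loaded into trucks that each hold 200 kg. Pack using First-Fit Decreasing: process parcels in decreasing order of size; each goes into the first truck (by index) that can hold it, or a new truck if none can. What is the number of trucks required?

7 trucks

Sorted descending: 147, 145, 134, 127, 109, 104, 56, 56, 55, 52, 46, 44, 43, 37, 32.
truck 1: place 147 kg, 53 kg left
truck 2: place 145 kg, 55 kg left
truck 3: place 134 kg, 66 kg left
truck 4: place 127 kg, 73 kg left
truck 5: place 109 kg, 91 kg left
truck 6: place 104 kg, 96 kg left
truck 3: place 56 kg, 10 kg left
truck 4: place 56 kg, 17 kg left
truck 2: place 55 kg, 0 kg left
truck 1: place 52 kg, 1 kg left
truck 5: place 46 kg, 45 kg left
truck 5: place 44 kg, 1 kg left
truck 6: place 43 kg, 53 kg left
truck 6: place 37 kg, 16 kg left
truck 7: place 32 kg, 168 kg left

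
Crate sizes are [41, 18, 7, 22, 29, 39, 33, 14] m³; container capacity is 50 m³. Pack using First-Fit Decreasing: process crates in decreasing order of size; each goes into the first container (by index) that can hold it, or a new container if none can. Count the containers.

5 containers

Sorted descending: 41, 39, 33, 29, 22, 18, 14, 7.
Put 41 m³ in container 1; 9 m³ remain.
Put 39 m³ in container 2; 11 m³ remain.
Put 33 m³ in container 3; 17 m³ remain.
Put 29 m³ in container 4; 21 m³ remain.
Put 22 m³ in container 5; 28 m³ remain.
Put 18 m³ in container 4; 3 m³ remain.
Put 14 m³ in container 3; 3 m³ remain.
Put 7 m³ in container 1; 2 m³ remain.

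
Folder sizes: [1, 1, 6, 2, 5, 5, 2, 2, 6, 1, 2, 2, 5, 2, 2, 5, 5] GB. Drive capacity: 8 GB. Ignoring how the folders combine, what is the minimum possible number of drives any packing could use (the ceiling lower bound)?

Total size = 1 + 1 + 6 + 2 + 5 + 5 + 2 + 2 + 6 + 1 + 2 + 2 + 5 + 2 + 2 + 5 + 5 = 54 GB.
⌈54 / 8⌉ = 7.

7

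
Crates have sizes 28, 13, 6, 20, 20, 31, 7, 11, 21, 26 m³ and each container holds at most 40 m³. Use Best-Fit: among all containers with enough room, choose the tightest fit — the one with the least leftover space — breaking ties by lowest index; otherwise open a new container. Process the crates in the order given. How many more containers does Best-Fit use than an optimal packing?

1

Best-Fit: [28,6] [13,20,7] [20,11] [31] [21] [26] → 6 containers.
Total size 183 m³; any packing needs at least ⌈183/40⌉ = 5 containers.
An optimal packing achieves that bound: [31,7] [28,11] [26,13] [21,6] [20,20] → 5 containers.
Excess: 6 − 5 = 1.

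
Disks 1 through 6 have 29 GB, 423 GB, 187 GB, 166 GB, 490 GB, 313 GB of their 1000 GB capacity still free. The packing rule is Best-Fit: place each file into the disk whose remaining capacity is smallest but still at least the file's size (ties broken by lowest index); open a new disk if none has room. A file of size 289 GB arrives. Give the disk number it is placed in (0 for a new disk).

Disks with room: disk 2 (423 GB), disk 5 (490 GB), disk 6 (313 GB).
Tightest fit is disk 6 with 313 GB free.

6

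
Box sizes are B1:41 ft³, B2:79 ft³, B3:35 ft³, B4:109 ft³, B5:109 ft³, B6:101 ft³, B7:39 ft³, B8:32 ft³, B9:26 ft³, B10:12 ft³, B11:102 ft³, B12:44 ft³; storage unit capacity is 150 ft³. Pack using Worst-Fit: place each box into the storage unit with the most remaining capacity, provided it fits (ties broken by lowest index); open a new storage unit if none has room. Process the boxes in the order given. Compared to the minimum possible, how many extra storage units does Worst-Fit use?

Worst-Fit: [41,79,26] [35,109] [109,32] [101,39] [12,102] [44] → 6 storage units.
Total size 729 ft³; any packing needs at least ⌈729/150⌉ = 5 storage units.
An optimal packing achieves that bound: [109,41] [109,39] [102,44] [101,35,12] [79,32,26] → 5 storage units.
Excess: 6 − 5 = 1.

1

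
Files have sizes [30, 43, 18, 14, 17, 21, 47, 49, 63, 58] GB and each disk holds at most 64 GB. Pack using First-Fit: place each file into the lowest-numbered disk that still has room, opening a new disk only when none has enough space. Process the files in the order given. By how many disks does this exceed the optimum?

First-Fit: [30,18,14] [43,17] [21] [47] [49] [63] [58] → 7 disks.
Total size 360 GB; any packing needs at least ⌈360/64⌉ = 6 disks.
An optimal packing achieves that bound: [63] [58] [49,14] [47,17] [43,21] [30,18] → 6 disks.
Excess: 7 − 6 = 1.

1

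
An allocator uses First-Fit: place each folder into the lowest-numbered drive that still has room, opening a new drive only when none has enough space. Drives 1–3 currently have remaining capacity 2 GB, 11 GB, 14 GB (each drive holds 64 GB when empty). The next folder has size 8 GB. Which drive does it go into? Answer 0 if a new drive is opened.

Drives with room: drive 2 (11 GB), drive 3 (14 GB).
The first with room is drive 2.

2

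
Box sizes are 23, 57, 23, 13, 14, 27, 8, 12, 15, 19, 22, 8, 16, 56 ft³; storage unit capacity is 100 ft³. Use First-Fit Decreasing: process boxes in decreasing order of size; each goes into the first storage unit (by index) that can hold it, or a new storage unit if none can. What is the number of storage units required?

Sorted descending: 57, 56, 27, 23, 23, 22, 19, 16, 15, 14, 13, 12, 8, 8.
57 ft³ → storage unit 1 (remaining 43 ft³)
56 ft³ → storage unit 2 (remaining 44 ft³)
27 ft³ → storage unit 1 (remaining 16 ft³)
23 ft³ → storage unit 2 (remaining 21 ft³)
23 ft³ → storage unit 3 (remaining 77 ft³)
22 ft³ → storage unit 3 (remaining 55 ft³)
19 ft³ → storage unit 2 (remaining 2 ft³)
16 ft³ → storage unit 1 (remaining 0 ft³)
15 ft³ → storage unit 3 (remaining 40 ft³)
14 ft³ → storage unit 3 (remaining 26 ft³)
13 ft³ → storage unit 3 (remaining 13 ft³)
12 ft³ → storage unit 3 (remaining 1 ft³)
8 ft³ → storage unit 4 (remaining 92 ft³)
8 ft³ → storage unit 4 (remaining 84 ft³)

4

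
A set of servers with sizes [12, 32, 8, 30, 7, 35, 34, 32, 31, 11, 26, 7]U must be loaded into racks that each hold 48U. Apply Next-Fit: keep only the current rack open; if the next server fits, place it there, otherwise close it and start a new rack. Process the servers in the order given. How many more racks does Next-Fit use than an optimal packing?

0

Next-Fit: [12,32] [8,30,7] [35] [34] [32] [31,11] [26,7] → 7 racks.
7 servers exceed 24U (half the capacity), and no two of those can share a rack, so at least 7 racks are needed.
So 7 is already optimal.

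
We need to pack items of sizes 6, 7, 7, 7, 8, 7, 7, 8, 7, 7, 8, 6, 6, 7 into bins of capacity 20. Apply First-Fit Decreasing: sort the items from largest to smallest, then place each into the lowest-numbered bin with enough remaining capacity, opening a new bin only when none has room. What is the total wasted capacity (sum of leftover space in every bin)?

Sorted descending: 8, 8, 8, 7, 7, 7, 7, 7, 7, 7, 7, 6, 6, 6.
Put 8 in bin 1; 12 remain.
Put 8 in bin 1; 4 remain.
Put 8 in bin 2; 12 remain.
Put 7 in bin 2; 5 remain.
Put 7 in bin 3; 13 remain.
Put 7 in bin 3; 6 remain.
Put 7 in bin 4; 13 remain.
Put 7 in bin 4; 6 remain.
Put 7 in bin 5; 13 remain.
Put 7 in bin 5; 6 remain.
Put 7 in bin 6; 13 remain.
Put 6 in bin 3; 0 remain.
Put 6 in bin 4; 0 remain.
Put 6 in bin 5; 0 remain.
6 bins × 20 = 120; used 98; unused 22.

22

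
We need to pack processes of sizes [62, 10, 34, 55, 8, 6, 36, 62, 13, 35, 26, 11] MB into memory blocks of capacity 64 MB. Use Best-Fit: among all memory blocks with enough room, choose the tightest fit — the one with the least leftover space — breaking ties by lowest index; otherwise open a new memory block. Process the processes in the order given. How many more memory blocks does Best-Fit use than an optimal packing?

0

Best-Fit: [62] [10,34,6,13] [55,8] [36,26] [62] [35,11] → 6 memory blocks.
Total size 358 MB; any packing needs at least ⌈358/64⌉ = 6 memory blocks.
So 6 is already optimal.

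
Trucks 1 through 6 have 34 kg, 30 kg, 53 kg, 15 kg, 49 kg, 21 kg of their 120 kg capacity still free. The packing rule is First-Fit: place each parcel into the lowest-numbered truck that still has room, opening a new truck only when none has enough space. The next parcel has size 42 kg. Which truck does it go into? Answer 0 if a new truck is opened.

3

Trucks with room: truck 3 (53 kg), truck 5 (49 kg).
The first with room is truck 3.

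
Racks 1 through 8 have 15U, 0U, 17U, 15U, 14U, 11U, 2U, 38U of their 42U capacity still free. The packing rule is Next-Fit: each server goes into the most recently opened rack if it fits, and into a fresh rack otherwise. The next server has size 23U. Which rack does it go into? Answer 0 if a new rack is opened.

8

Next-Fit only looks at rack 8, which has 38U free.
23U fits there.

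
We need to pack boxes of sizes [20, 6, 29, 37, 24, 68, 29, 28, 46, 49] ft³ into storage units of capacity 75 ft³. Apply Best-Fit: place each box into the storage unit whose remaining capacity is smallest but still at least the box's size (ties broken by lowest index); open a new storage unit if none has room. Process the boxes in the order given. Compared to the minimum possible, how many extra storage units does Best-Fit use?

Best-Fit: [20,6,29] [37,24] [68] [29,28] [46] [49] → 6 storage units.
Total size 336 ft³; any packing needs at least ⌈336/75⌉ = 5 storage units.
An optimal packing achieves that bound: [68,6] [49,24] [46,29] [37,29] [28,20] → 5 storage units.
Excess: 6 − 5 = 1.

1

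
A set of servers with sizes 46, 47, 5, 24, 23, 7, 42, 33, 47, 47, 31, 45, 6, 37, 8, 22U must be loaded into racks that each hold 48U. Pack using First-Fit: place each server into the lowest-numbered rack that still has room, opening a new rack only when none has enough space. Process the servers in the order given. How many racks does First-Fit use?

rack 1: place 46U, 2U left
rack 2: place 47U, 1U left
rack 3: place 5U, 43U left
rack 3: place 24U, 19U left
rack 4: place 23U, 25U left
rack 3: place 7U, 12U left
rack 5: place 42U, 6U left
rack 6: place 33U, 15U left
rack 7: place 47U, 1U left
rack 8: place 47U, 1U left
rack 9: place 31U, 17U left
rack 10: place 45U, 3U left
rack 3: place 6U, 6U left
rack 11: place 37U, 11U left
rack 4: place 8U, 17U left
rack 12: place 22U, 26U left
Final racks: [46] [47] [5,24,7,6] [23,8] [42] [33] [47] [47] [31] [45] [37] [22].

12 racks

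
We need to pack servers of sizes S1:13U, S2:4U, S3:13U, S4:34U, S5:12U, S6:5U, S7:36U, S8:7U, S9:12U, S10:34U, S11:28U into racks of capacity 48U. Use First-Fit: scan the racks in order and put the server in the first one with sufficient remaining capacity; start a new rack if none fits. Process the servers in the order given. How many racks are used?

5 racks

rack 1: place S1 (13U), 35U left
rack 1: place S2 (4U), 31U left
rack 1: place S3 (13U), 18U left
rack 2: place S4 (34U), 14U left
rack 1: place S5 (12U), 6U left
rack 1: place S6 (5U), 1U left
rack 3: place S7 (36U), 12U left
rack 2: place S8 (7U), 7U left
rack 3: place S9 (12U), 0U left
rack 4: place S10 (34U), 14U left
rack 5: place S11 (28U), 20U left
Final racks: [13,4,13,12,5] [34,7] [36,12] [34] [28].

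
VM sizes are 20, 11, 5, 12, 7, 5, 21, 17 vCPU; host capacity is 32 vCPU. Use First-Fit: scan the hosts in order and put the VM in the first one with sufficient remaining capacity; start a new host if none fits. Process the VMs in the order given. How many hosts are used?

Put 20 vCPU in host 1; 12 vCPU remain.
Put 11 vCPU in host 1; 1 vCPU remain.
Put 5 vCPU in host 2; 27 vCPU remain.
Put 12 vCPU in host 2; 15 vCPU remain.
Put 7 vCPU in host 2; 8 vCPU remain.
Put 5 vCPU in host 2; 3 vCPU remain.
Put 21 vCPU in host 3; 11 vCPU remain.
Put 17 vCPU in host 4; 15 vCPU remain.

4 hosts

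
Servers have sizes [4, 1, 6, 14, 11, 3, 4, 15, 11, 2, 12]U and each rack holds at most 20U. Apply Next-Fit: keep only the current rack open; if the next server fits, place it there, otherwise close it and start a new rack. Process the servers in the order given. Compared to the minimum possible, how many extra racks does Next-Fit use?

1

Next-Fit: [4,1,6] [14] [11,3,4] [15] [11,2] [12] → 6 racks.
Total size 83U; any packing needs at least ⌈83/20⌉ = 5 racks.
An optimal packing achieves that bound: [15,4,1] [14,6] [12,4,3] [11,2] [11] → 5 racks.
Excess: 6 − 5 = 1.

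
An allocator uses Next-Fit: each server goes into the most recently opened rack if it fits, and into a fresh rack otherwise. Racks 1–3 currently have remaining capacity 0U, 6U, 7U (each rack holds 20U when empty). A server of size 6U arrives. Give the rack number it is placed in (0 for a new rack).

3

Next-Fit only looks at rack 3, which has 7U free.
6U fits there.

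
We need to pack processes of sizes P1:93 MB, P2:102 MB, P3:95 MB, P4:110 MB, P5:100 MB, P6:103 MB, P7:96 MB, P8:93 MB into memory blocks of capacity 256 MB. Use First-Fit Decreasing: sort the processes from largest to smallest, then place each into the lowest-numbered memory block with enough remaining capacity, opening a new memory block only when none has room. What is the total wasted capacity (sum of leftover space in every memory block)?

Sorted descending: 110, 103, 102, 100, 96, 95, 93, 93.
110 MB → memory block 1 (remaining 146 MB)
103 MB → memory block 1 (remaining 43 MB)
102 MB → memory block 2 (remaining 154 MB)
100 MB → memory block 2 (remaining 54 MB)
96 MB → memory block 3 (remaining 160 MB)
95 MB → memory block 3 (remaining 65 MB)
93 MB → memory block 4 (remaining 163 MB)
93 MB → memory block 4 (remaining 70 MB)
4 memory blocks × 256 MB = 1024 MB; used 792 MB; unused 232 MB.

232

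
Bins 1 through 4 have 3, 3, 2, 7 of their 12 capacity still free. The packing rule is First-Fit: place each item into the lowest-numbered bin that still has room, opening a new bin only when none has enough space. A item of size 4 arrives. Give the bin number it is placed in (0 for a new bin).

4

Bins with room: bin 4 (7).
The first with room is bin 4.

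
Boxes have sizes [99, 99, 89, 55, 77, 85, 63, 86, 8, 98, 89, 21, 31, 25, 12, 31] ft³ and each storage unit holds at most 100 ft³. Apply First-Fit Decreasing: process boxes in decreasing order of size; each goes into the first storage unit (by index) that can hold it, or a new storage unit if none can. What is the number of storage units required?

11 storage units

Sorted descending: 99, 99, 98, 89, 89, 86, 85, 77, 63, 55, 31, 31, 25, 21, 12, 8.
Put 99 ft³ in storage unit 1; 1 ft³ remain.
Put 99 ft³ in storage unit 2; 1 ft³ remain.
Put 98 ft³ in storage unit 3; 2 ft³ remain.
Put 89 ft³ in storage unit 4; 11 ft³ remain.
Put 89 ft³ in storage unit 5; 11 ft³ remain.
Put 86 ft³ in storage unit 6; 14 ft³ remain.
Put 85 ft³ in storage unit 7; 15 ft³ remain.
Put 77 ft³ in storage unit 8; 23 ft³ remain.
Put 63 ft³ in storage unit 9; 37 ft³ remain.
Put 55 ft³ in storage unit 10; 45 ft³ remain.
Put 31 ft³ in storage unit 9; 6 ft³ remain.
Put 31 ft³ in storage unit 10; 14 ft³ remain.
Put 25 ft³ in storage unit 11; 75 ft³ remain.
Put 21 ft³ in storage unit 8; 2 ft³ remain.
Put 12 ft³ in storage unit 6; 2 ft³ remain.
Put 8 ft³ in storage unit 4; 3 ft³ remain.
Final storage units: [99] [99] [98] [89,8] [89] [86,12] [85] [77,21] [63,31] [55,31] [25].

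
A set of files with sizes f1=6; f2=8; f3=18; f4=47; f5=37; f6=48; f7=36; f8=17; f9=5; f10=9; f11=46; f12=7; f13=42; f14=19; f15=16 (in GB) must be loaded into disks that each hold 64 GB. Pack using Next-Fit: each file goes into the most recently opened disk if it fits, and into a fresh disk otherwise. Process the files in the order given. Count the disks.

f1 (6 GB) → disk 1 (remaining 58 GB)
f2 (8 GB) → disk 1 (remaining 50 GB)
f3 (18 GB) → disk 1 (remaining 32 GB)
f4 (47 GB) → disk 2 (remaining 17 GB)
f5 (37 GB) → disk 3 (remaining 27 GB)
f6 (48 GB) → disk 4 (remaining 16 GB)
f7 (36 GB) → disk 5 (remaining 28 GB)
f8 (17 GB) → disk 5 (remaining 11 GB)
f9 (5 GB) → disk 5 (remaining 6 GB)
f10 (9 GB) → disk 6 (remaining 55 GB)
f11 (46 GB) → disk 6 (remaining 9 GB)
f12 (7 GB) → disk 6 (remaining 2 GB)
f13 (42 GB) → disk 7 (remaining 22 GB)
f14 (19 GB) → disk 7 (remaining 3 GB)
f15 (16 GB) → disk 8 (remaining 48 GB)

8 disks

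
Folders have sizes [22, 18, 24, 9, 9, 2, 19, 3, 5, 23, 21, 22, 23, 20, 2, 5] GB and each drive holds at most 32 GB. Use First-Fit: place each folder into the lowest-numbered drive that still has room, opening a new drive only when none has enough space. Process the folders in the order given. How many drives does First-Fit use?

9 drives

Put 22 GB in drive 1; 10 GB remain.
Put 18 GB in drive 2; 14 GB remain.
Put 24 GB in drive 3; 8 GB remain.
Put 9 GB in drive 1; 1 GB remain.
Put 9 GB in drive 2; 5 GB remain.
Put 2 GB in drive 2; 3 GB remain.
Put 19 GB in drive 4; 13 GB remain.
Put 3 GB in drive 2; 0 GB remain.
Put 5 GB in drive 3; 3 GB remain.
Put 23 GB in drive 5; 9 GB remain.
Put 21 GB in drive 6; 11 GB remain.
Put 22 GB in drive 7; 10 GB remain.
Put 23 GB in drive 8; 9 GB remain.
Put 20 GB in drive 9; 12 GB remain.
Put 2 GB in drive 3; 1 GB remain.
Put 5 GB in drive 4; 8 GB remain.
Final drives: [22,9] [18,9,2,3] [24,5,2] [19,5] [23] [21] [22] [23] [20].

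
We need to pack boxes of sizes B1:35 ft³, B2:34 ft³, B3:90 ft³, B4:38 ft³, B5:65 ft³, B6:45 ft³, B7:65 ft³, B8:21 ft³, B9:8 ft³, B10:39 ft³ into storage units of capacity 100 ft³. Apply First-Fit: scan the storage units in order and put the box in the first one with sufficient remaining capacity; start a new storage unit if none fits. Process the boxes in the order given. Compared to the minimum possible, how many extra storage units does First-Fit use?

1

First-Fit: [35,34,21,8] [90] [38,45] [65] [65] [39] → 6 storage units.
Total size 440 ft³; any packing needs at least ⌈440/100⌉ = 5 storage units.
An optimal packing achieves that bound: [90,8] [65,35] [65,34] [45,39] [38,21] → 5 storage units.
Excess: 6 − 5 = 1.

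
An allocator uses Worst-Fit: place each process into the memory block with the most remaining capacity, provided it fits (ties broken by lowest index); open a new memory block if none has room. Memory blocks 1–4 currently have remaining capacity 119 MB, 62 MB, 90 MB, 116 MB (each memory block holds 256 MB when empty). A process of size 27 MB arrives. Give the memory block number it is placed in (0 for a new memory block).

1

Memory blocks with room: memory block 1 (119 MB), memory block 2 (62 MB), memory block 3 (90 MB), memory block 4 (116 MB).
Most room is memory block 1 with 119 MB free.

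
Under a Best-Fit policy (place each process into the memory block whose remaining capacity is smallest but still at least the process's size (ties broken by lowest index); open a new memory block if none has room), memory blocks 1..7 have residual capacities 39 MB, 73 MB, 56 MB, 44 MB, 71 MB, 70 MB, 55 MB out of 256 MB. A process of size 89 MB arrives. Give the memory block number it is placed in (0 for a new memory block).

No memory block has ≥ 89 MB free, so a new memory block is opened.

0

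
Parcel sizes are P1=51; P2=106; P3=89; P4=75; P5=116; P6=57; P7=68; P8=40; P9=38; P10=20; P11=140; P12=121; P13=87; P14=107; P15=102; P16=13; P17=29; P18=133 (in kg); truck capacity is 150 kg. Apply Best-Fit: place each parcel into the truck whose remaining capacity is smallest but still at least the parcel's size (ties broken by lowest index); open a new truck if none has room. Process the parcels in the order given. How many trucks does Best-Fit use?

11 trucks

Put P1 (51 kg) in truck 1; 99 kg remain.
Put P2 (106 kg) in truck 2; 44 kg remain.
Put P3 (89 kg) in truck 1; 10 kg remain.
Put P4 (75 kg) in truck 3; 75 kg remain.
Put P5 (116 kg) in truck 4; 34 kg remain.
Put P6 (57 kg) in truck 3; 18 kg remain.
Put P7 (68 kg) in truck 5; 82 kg remain.
Put P8 (40 kg) in truck 2; 4 kg remain.
Put P9 (38 kg) in truck 5; 44 kg remain.
Put P10 (20 kg) in truck 4; 14 kg remain.
Put P11 (140 kg) in truck 6; 10 kg remain.
Put P12 (121 kg) in truck 7; 29 kg remain.
Put P13 (87 kg) in truck 8; 63 kg remain.
Put P14 (107 kg) in truck 9; 43 kg remain.
Put P15 (102 kg) in truck 10; 48 kg remain.
Put P16 (13 kg) in truck 4; 1 kg remain.
Put P17 (29 kg) in truck 7; 0 kg remain.
Put P18 (133 kg) in truck 11; 17 kg remain.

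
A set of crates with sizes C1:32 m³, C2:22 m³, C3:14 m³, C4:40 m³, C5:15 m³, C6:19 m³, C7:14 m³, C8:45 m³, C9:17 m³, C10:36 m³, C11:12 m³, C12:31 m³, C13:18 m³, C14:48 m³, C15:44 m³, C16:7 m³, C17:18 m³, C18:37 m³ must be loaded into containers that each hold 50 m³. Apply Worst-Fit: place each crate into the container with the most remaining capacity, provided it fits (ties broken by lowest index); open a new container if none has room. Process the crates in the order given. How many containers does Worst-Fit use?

Put C1 (32 m³) in container 1; 18 m³ remain.
Put C2 (22 m³) in container 2; 28 m³ remain.
Put C3 (14 m³) in container 2; 14 m³ remain.
Put C4 (40 m³) in container 3; 10 m³ remain.
Put C5 (15 m³) in container 1; 3 m³ remain.
Put C6 (19 m³) in container 4; 31 m³ remain.
Put C7 (14 m³) in container 4; 17 m³ remain.
Put C8 (45 m³) in container 5; 5 m³ remain.
Put C9 (17 m³) in container 4; 0 m³ remain.
Put C10 (36 m³) in container 6; 14 m³ remain.
Put C11 (12 m³) in container 2; 2 m³ remain.
Put C12 (31 m³) in container 7; 19 m³ remain.
Put C13 (18 m³) in container 7; 1 m³ remain.
Put C14 (48 m³) in container 8; 2 m³ remain.
Put C15 (44 m³) in container 9; 6 m³ remain.
Put C16 (7 m³) in container 6; 7 m³ remain.
Put C17 (18 m³) in container 10; 32 m³ remain.
Put C18 (37 m³) in container 11; 13 m³ remain.
Final containers: [32,15] [22,14,12] [40] [19,14,17] [45] [36,7] [31,18] [48] [44] [18] [37].

11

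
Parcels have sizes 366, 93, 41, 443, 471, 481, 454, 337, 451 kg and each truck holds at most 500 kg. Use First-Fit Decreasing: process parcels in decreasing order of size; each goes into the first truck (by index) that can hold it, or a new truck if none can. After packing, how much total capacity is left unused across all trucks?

363

Sorted descending: 481, 471, 454, 451, 443, 366, 337, 93, 41.
481 kg → truck 1 (remaining 19 kg)
471 kg → truck 2 (remaining 29 kg)
454 kg → truck 3 (remaining 46 kg)
451 kg → truck 4 (remaining 49 kg)
443 kg → truck 5 (remaining 57 kg)
366 kg → truck 6 (remaining 134 kg)
337 kg → truck 7 (remaining 163 kg)
93 kg → truck 6 (remaining 41 kg)
41 kg → truck 3 (remaining 5 kg)
7 trucks × 500 kg = 3500 kg; used 3137 kg; unused 363 kg.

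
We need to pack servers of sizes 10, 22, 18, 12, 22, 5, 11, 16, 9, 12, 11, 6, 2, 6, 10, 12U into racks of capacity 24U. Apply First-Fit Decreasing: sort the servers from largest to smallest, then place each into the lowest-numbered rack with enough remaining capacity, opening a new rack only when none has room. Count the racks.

Sorted descending: 22, 22, 18, 16, 12, 12, 12, 11, 11, 10, 10, 9, 6, 6, 5, 2.
rack 1: place 22U, 2U left
rack 2: place 22U, 2U left
rack 3: place 18U, 6U left
rack 4: place 16U, 8U left
rack 5: place 12U, 12U left
rack 5: place 12U, 0U left
rack 6: place 12U, 12U left
rack 6: place 11U, 1U left
rack 7: place 11U, 13U left
rack 7: place 10U, 3U left
rack 8: place 10U, 14U left
rack 8: place 9U, 5U left
rack 3: place 6U, 0U left
rack 4: place 6U, 2U left
rack 8: place 5U, 0U left
rack 1: place 2U, 0U left
Final racks: [22,2] [22] [18,6] [16,6] [12,12] [12,11] [11,10] [10,9,5].

8 racks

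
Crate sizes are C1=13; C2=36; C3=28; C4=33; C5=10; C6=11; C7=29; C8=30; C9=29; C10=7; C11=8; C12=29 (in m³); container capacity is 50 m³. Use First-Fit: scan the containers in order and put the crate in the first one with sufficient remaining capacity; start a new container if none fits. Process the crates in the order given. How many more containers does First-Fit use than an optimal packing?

First-Fit: [13,36] [28,10,11] [33,7,8] [29] [30] [29] [29] → 7 containers.
7 crates exceed 25 m³ (half the capacity), and no two of those can share a container, so at least 7 containers are needed.
So 7 is already optimal.

0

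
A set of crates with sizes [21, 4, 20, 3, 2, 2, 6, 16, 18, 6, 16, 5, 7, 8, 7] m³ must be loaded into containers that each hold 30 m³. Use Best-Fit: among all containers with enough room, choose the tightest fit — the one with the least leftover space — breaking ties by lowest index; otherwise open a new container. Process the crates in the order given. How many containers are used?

5

21 m³ → container 1 (remaining 9 m³)
4 m³ → container 1 (remaining 5 m³)
20 m³ → container 2 (remaining 10 m³)
3 m³ → container 1 (remaining 2 m³)
2 m³ → container 1 (remaining 0 m³)
2 m³ → container 2 (remaining 8 m³)
6 m³ → container 2 (remaining 2 m³)
16 m³ → container 3 (remaining 14 m³)
18 m³ → container 4 (remaining 12 m³)
6 m³ → container 4 (remaining 6 m³)
16 m³ → container 5 (remaining 14 m³)
5 m³ → container 4 (remaining 1 m³)
7 m³ → container 3 (remaining 7 m³)
8 m³ → container 5 (remaining 6 m³)
7 m³ → container 3 (remaining 0 m³)
Final containers: [21,4,3,2] [20,2,6] [16,7,7] [18,6,5] [16,8].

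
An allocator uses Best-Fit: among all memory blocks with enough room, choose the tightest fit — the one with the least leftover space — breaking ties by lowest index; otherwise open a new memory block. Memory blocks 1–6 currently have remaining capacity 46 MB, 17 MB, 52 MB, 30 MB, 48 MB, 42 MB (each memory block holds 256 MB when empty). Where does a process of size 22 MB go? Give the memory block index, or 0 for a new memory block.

Memory blocks with room: memory block 1 (46 MB), memory block 3 (52 MB), memory block 4 (30 MB), memory block 5 (48 MB), memory block 6 (42 MB).
Tightest fit is memory block 4 with 30 MB free.

4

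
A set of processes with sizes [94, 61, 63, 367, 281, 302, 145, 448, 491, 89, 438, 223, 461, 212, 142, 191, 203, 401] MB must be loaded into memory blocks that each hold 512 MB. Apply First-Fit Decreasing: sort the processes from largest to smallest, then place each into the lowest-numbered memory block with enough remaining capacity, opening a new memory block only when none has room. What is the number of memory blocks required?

10

Sorted descending: 491, 461, 448, 438, 401, 367, 302, 281, 223, 212, 203, 191, 145, 142, 94, 89, 63, 61.
memory block 1: place 491 MB, 21 MB left
memory block 2: place 461 MB, 51 MB left
memory block 3: place 448 MB, 64 MB left
memory block 4: place 438 MB, 74 MB left
memory block 5: place 401 MB, 111 MB left
memory block 6: place 367 MB, 145 MB left
memory block 7: place 302 MB, 210 MB left
memory block 8: place 281 MB, 231 MB left
memory block 8: place 223 MB, 8 MB left
memory block 9: place 212 MB, 300 MB left
memory block 7: place 203 MB, 7 MB left
memory block 9: place 191 MB, 109 MB left
memory block 6: place 145 MB, 0 MB left
memory block 10: place 142 MB, 370 MB left
memory block 5: place 94 MB, 17 MB left
memory block 9: place 89 MB, 20 MB left
memory block 3: place 63 MB, 1 MB left
memory block 4: place 61 MB, 13 MB left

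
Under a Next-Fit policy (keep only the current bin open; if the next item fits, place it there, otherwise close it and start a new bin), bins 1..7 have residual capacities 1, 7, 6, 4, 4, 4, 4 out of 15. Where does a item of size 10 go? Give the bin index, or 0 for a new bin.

Next-Fit only looks at bin 7, which has 4 free.
10 does not fit, so a new bin is opened.

0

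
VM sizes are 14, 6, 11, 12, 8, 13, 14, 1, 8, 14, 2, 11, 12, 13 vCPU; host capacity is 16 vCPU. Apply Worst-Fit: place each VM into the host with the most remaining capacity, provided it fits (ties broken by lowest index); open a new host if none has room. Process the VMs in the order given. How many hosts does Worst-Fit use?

11 hosts

14 vCPU → host 1 (remaining 2 vCPU)
6 vCPU → host 2 (remaining 10 vCPU)
11 vCPU → host 3 (remaining 5 vCPU)
12 vCPU → host 4 (remaining 4 vCPU)
8 vCPU → host 2 (remaining 2 vCPU)
13 vCPU → host 5 (remaining 3 vCPU)
14 vCPU → host 6 (remaining 2 vCPU)
1 vCPU → host 3 (remaining 4 vCPU)
8 vCPU → host 7 (remaining 8 vCPU)
14 vCPU → host 8 (remaining 2 vCPU)
2 vCPU → host 7 (remaining 6 vCPU)
11 vCPU → host 9 (remaining 5 vCPU)
12 vCPU → host 10 (remaining 4 vCPU)
13 vCPU → host 11 (remaining 3 vCPU)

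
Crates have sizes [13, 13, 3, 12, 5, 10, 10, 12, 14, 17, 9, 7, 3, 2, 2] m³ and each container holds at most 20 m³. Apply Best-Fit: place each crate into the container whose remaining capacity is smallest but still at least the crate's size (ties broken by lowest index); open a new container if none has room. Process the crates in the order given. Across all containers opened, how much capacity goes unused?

28

container 1: place 13 m³, 7 m³ left
container 2: place 13 m³, 7 m³ left
container 1: place 3 m³, 4 m³ left
container 3: place 12 m³, 8 m³ left
container 2: place 5 m³, 2 m³ left
container 4: place 10 m³, 10 m³ left
container 4: place 10 m³, 0 m³ left
container 5: place 12 m³, 8 m³ left
container 6: place 14 m³, 6 m³ left
container 7: place 17 m³, 3 m³ left
container 8: place 9 m³, 11 m³ left
container 3: place 7 m³, 1 m³ left
container 7: place 3 m³, 0 m³ left
container 2: place 2 m³, 0 m³ left
container 1: place 2 m³, 2 m³ left
8 containers × 20 m³ = 160 m³; used 132 m³; unused 28 m³.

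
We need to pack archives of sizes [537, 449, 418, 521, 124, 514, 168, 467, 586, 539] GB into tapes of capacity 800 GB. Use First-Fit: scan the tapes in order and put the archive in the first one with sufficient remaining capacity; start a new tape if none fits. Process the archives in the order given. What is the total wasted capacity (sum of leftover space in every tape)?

537 GB → tape 1 (remaining 263 GB)
449 GB → tape 2 (remaining 351 GB)
418 GB → tape 3 (remaining 382 GB)
521 GB → tape 4 (remaining 279 GB)
124 GB → tape 1 (remaining 139 GB)
514 GB → tape 5 (remaining 286 GB)
168 GB → tape 2 (remaining 183 GB)
467 GB → tape 6 (remaining 333 GB)
586 GB → tape 7 (remaining 214 GB)
539 GB → tape 8 (remaining 261 GB)
8 tapes × 800 GB = 6400 GB; used 4323 GB; unused 2077 GB.

2077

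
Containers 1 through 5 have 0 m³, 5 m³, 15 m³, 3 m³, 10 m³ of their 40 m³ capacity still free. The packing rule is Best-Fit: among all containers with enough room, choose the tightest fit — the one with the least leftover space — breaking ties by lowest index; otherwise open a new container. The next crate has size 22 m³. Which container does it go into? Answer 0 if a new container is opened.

No container has ≥ 22 m³ free, so a new container is opened.

0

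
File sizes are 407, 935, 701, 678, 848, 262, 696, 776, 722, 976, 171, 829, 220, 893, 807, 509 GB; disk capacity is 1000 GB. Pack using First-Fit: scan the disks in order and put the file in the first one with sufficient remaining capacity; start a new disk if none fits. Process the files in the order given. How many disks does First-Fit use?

13

disk 1: place 407 GB, 593 GB left
disk 2: place 935 GB, 65 GB left
disk 3: place 701 GB, 299 GB left
disk 4: place 678 GB, 322 GB left
disk 5: place 848 GB, 152 GB left
disk 1: place 262 GB, 331 GB left
disk 6: place 696 GB, 304 GB left
disk 7: place 776 GB, 224 GB left
disk 8: place 722 GB, 278 GB left
disk 9: place 976 GB, 24 GB left
disk 1: place 171 GB, 160 GB left
disk 10: place 829 GB, 171 GB left
disk 3: place 220 GB, 79 GB left
disk 11: place 893 GB, 107 GB left
disk 12: place 807 GB, 193 GB left
disk 13: place 509 GB, 491 GB left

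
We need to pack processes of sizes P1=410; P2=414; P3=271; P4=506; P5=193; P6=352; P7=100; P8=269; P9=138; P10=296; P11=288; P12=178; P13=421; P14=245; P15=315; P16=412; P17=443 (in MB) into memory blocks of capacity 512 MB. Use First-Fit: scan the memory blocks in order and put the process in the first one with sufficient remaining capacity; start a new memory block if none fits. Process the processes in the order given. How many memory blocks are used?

13

memory block 1: place P1 (410 MB), 102 MB left
memory block 2: place P2 (414 MB), 98 MB left
memory block 3: place P3 (271 MB), 241 MB left
memory block 4: place P4 (506 MB), 6 MB left
memory block 3: place P5 (193 MB), 48 MB left
memory block 5: place P6 (352 MB), 160 MB left
memory block 1: place P7 (100 MB), 2 MB left
memory block 6: place P8 (269 MB), 243 MB left
memory block 5: place P9 (138 MB), 22 MB left
memory block 7: place P10 (296 MB), 216 MB left
memory block 8: place P11 (288 MB), 224 MB left
memory block 6: place P12 (178 MB), 65 MB left
memory block 9: place P13 (421 MB), 91 MB left
memory block 10: place P14 (245 MB), 267 MB left
memory block 11: place P15 (315 MB), 197 MB left
memory block 12: place P16 (412 MB), 100 MB left
memory block 13: place P17 (443 MB), 69 MB left
Final memory blocks: [410,100] [414] [271,193] [506] [352,138] [269,178] [296] [288] [421] [245] [315] [412] [443].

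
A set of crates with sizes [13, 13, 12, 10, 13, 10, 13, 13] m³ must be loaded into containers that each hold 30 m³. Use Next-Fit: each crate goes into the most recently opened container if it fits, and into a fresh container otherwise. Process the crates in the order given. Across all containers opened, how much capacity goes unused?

13 m³ → container 1 (remaining 17 m³)
13 m³ → container 1 (remaining 4 m³)
12 m³ → container 2 (remaining 18 m³)
10 m³ → container 2 (remaining 8 m³)
13 m³ → container 3 (remaining 17 m³)
10 m³ → container 3 (remaining 7 m³)
13 m³ → container 4 (remaining 17 m³)
13 m³ → container 4 (remaining 4 m³)
4 containers × 30 m³ = 120 m³; used 97 m³; unused 23 m³.

23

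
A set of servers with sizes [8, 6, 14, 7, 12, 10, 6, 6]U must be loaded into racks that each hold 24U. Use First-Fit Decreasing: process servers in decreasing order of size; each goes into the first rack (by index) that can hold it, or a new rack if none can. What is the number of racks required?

4

Sorted descending: 14, 12, 10, 8, 7, 6, 6, 6.
14U → rack 1 (remaining 10U)
12U → rack 2 (remaining 12U)
10U → rack 1 (remaining 0U)
8U → rack 2 (remaining 4U)
7U → rack 3 (remaining 17U)
6U → rack 3 (remaining 11U)
6U → rack 3 (remaining 5U)
6U → rack 4 (remaining 18U)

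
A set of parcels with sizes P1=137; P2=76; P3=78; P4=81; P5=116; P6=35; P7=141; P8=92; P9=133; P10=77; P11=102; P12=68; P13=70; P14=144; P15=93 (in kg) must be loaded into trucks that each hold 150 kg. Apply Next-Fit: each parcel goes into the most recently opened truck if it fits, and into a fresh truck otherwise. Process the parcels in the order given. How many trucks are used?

Put P1 (137 kg) in truck 1; 13 kg remain.
Put P2 (76 kg) in truck 2; 74 kg remain.
Put P3 (78 kg) in truck 3; 72 kg remain.
Put P4 (81 kg) in truck 4; 69 kg remain.
Put P5 (116 kg) in truck 5; 34 kg remain.
Put P6 (35 kg) in truck 6; 115 kg remain.
Put P7 (141 kg) in truck 7; 9 kg remain.
Put P8 (92 kg) in truck 8; 58 kg remain.
Put P9 (133 kg) in truck 9; 17 kg remain.
Put P10 (77 kg) in truck 10; 73 kg remain.
Put P11 (102 kg) in truck 11; 48 kg remain.
Put P12 (68 kg) in truck 12; 82 kg remain.
Put P13 (70 kg) in truck 12; 12 kg remain.
Put P14 (144 kg) in truck 13; 6 kg remain.
Put P15 (93 kg) in truck 14; 57 kg remain.
Final trucks: [137] [76] [78] [81] [116] [35] [141] [92] [133] [77] [102] [68,70] [144] [93].

14 trucks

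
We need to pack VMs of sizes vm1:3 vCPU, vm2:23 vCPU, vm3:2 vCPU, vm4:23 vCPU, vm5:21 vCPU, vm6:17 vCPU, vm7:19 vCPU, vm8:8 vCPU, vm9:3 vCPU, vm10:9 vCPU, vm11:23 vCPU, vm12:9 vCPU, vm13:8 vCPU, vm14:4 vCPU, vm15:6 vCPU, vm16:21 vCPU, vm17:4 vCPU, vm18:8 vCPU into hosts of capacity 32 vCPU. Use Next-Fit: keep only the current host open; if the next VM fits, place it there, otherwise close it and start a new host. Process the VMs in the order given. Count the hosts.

vm1 (3 vCPU) → host 1 (remaining 29 vCPU)
vm2 (23 vCPU) → host 1 (remaining 6 vCPU)
vm3 (2 vCPU) → host 1 (remaining 4 vCPU)
vm4 (23 vCPU) → host 2 (remaining 9 vCPU)
vm5 (21 vCPU) → host 3 (remaining 11 vCPU)
vm6 (17 vCPU) → host 4 (remaining 15 vCPU)
vm7 (19 vCPU) → host 5 (remaining 13 vCPU)
vm8 (8 vCPU) → host 5 (remaining 5 vCPU)
vm9 (3 vCPU) → host 5 (remaining 2 vCPU)
vm10 (9 vCPU) → host 6 (remaining 23 vCPU)
vm11 (23 vCPU) → host 6 (remaining 0 vCPU)
vm12 (9 vCPU) → host 7 (remaining 23 vCPU)
vm13 (8 vCPU) → host 7 (remaining 15 vCPU)
vm14 (4 vCPU) → host 7 (remaining 11 vCPU)
vm15 (6 vCPU) → host 7 (remaining 5 vCPU)
vm16 (21 vCPU) → host 8 (remaining 11 vCPU)
vm17 (4 vCPU) → host 8 (remaining 7 vCPU)
vm18 (8 vCPU) → host 9 (remaining 24 vCPU)
Final hosts: [3,23,2] [23] [21] [17] [19,8,3] [9,23] [9,8,4,6] [21,4] [8].

9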